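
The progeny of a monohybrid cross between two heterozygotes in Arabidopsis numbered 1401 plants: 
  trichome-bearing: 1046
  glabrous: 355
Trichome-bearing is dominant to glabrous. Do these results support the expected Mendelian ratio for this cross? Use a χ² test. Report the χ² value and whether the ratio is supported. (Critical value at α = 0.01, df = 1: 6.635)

For a monohybrid cross between heterozygotes with complete dominance, the expected phenotypic ratio is 3:1.
Total ratio parts = 4. Expected numbers out of 1401:
  trichome-bearing: 1401 × 3/4 = 1050.75
  glabrous: 1401 × 1/4 = 350.25
χ² = Σ (O − E)² / E
  trichome-bearing: (1046 − 1050.75)² / 1050.75 = 0.0215
  glabrous: (355 − 350.25)² / 350.25 = 0.0644
χ² = 0.0215 + 0.0644 = 0.0859 ≈ 0.086
Degrees of freedom = 2 − 1 = 1; critical value at α = 0.01 is 6.635.
Since 0.086 < 6.635, we fail to reject the null hypothesis — the data are consistent with the 3:1 ratio.

0.086; consistent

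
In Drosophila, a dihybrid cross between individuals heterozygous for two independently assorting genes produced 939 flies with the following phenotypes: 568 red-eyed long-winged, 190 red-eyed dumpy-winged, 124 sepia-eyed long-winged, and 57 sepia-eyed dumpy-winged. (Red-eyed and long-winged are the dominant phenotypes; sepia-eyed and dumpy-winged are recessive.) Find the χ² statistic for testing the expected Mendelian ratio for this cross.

A dihybrid F₂ with independent assortment and complete dominance at both loci gives a 9:3:3:1 phenotypic ratio.
The 9:3:3:1 ratio has 16 parts, so with N = 939 the expected counts are:
  red-eyed long-winged: 939 × 9/16 = 528.1875
  red-eyed dumpy-winged: 939 × 3/16 = 176.0625
  sepia-eyed long-winged: 939 × 3/16 = 176.0625
  sepia-eyed dumpy-winged: 939 × 1/16 = 58.6875
χ² = Σ (O − E)² / E
  red-eyed long-winged: (568 − 528.1875)² / 528.1875 = 3.0009
  red-eyed dumpy-winged: (190 − 176.0625)² / 176.0625 = 1.1033
  sepia-eyed long-winged: (124 − 176.0625)² / 176.0625 = 15.3951
  sepia-eyed dumpy-winged: (57 − 58.6875)² / 58.6875 = 0.0485
χ² = 3.0009 + 1.1033 + 15.3951 + 0.0485 = 19.5478 ≈ 19.548

19.548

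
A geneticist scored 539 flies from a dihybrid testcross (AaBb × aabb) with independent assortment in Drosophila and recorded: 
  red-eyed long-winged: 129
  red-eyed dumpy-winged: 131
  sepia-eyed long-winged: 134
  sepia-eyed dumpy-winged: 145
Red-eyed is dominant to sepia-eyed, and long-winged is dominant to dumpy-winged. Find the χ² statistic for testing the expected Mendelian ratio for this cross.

1.134

A dihybrid testcross with independent assortment gives a 1:1:1:1 ratio.
The 1:1:1:1 ratio has 4 parts, so with N = 539 the expected counts are:
  red-eyed long-winged: 539 × 1/4 = 134.75
  red-eyed dumpy-winged: 539 × 1/4 = 134.75
  sepia-eyed long-winged: 539 × 1/4 = 134.75
  sepia-eyed dumpy-winged: 539 × 1/4 = 134.75
χ² = Σ (O − E)² / E
  red-eyed long-winged: (129 − 134.75)² / 134.75 = 0.2454
  red-eyed dumpy-winged: (131 − 134.75)² / 134.75 = 0.1044
  sepia-eyed long-winged: (134 − 134.75)² / 134.75 = 0.0042
  sepia-eyed dumpy-winged: (145 − 134.75)² / 134.75 = 0.7797
χ² = 0.2454 + 0.1044 + 0.0042 + 0.7797 = 1.1337 ≈ 1.134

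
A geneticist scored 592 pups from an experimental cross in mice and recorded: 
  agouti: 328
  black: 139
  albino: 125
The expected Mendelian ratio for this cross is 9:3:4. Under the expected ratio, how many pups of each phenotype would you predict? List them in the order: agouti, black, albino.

333, 111, 148

Under the 9:3:4 hypothesis (Σ ratio = 16, N = 592):
  agouti: 592 × 9/16 = 333
  black: 592 × 3/16 = 111
  albino: 592 × 4/16 = 148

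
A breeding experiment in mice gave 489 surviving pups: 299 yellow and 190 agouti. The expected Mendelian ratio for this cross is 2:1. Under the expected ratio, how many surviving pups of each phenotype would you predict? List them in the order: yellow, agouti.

326, 163

The 2:1 ratio has 3 parts, so with N = 489 the expected counts are:
  yellow: 489 × 2/3 = 326
  agouti: 489 × 1/3 = 163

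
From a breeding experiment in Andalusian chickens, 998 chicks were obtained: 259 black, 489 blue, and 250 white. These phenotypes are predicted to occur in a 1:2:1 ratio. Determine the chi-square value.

0.563

Expected counts for N = 998 under a 1:2:1 ratio (total parts = 4):
  black: 998 × 1/4 = 249.5
  blue: 998 × 2/4 = 499
  white: 998 × 1/4 = 249.5
χ² = Σ (O − E)² / E
  black: (259 − 249.5)² / 249.5 = 0.3617
  blue: (489 − 499)² / 499 = 0.2004
  white: (250 − 249.5)² / 249.5 = 0.0010
χ² = 0.3617 + 0.2004 + 0.0010 = 0.5631 ≈ 0.563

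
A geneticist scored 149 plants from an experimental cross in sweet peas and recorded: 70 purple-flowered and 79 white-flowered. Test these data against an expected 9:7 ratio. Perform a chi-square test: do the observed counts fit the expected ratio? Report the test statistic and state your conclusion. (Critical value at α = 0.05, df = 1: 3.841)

5.203; not consistent

Expected counts for N = 149 under a 9:7 ratio (total parts = 16):
  purple-flowered: 149 × 9/16 = 83.8125
  white-flowered: 149 × 7/16 = 65.1875
χ² = Σ (O − E)² / E
  purple-flowered: (70 − 83.8125)² / 83.8125 = 2.2763
  white-flowered: (79 − 65.1875)² / 65.1875 = 2.9267
χ² = 2.2763 + 2.9267 = 5.203
Degrees of freedom = 2 − 1 = 1; critical value at α = 0.05 is 3.841.
Since 5.203 > 3.841, we reject the null hypothesis — the data do not fit the 9:7 ratio.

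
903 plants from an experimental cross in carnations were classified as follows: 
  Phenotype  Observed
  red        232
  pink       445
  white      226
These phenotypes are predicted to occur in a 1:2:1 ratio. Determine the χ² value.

0.267

The 1:2:1 ratio has 4 parts, so with N = 903 the expected counts are:
  red: 903 × 1/4 = 225.75
  pink: 903 × 2/4 = 451.5
  white: 903 × 1/4 = 225.75
χ² = Σ (O − E)² / E
  red: (232 − 225.75)² / 225.75 = 0.1730
  pink: (445 − 451.5)² / 451.5 = 0.0936
  white: (226 − 225.75)² / 225.75 = 0.0003
χ² = 0.1730 + 0.0936 + 0.0003 = 0.2669 ≈ 0.267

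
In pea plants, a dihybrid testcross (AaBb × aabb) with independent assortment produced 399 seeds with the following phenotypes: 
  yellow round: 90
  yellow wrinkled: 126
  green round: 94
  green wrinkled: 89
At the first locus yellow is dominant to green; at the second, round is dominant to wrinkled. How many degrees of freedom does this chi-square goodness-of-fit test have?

A dihybrid testcross with independent assortment gives a 1:1:1:1 ratio.
A goodness-of-fit test with 4 phenotype classes has df = 4 − 1 = 3.

3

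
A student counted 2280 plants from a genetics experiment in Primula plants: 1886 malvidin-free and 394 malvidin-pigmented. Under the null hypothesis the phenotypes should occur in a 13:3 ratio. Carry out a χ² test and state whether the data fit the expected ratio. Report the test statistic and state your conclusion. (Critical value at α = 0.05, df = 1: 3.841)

Expected counts for N = 2280 under a 13:3 ratio (total parts = 16):
  malvidin-free: 2280 × 13/16 = 1852.5
  malvidin-pigmented: 2280 × 3/16 = 427.5
χ² = Σ (O − E)² / E
  malvidin-free: (1886 − 1852.5)² / 1852.5 = 0.6058
  malvidin-pigmented: (394 − 427.5)² / 427.5 = 2.6251
χ² = 0.6058 + 2.6251 = 3.2309 ≈ 3.231
Degrees of freedom = 2 − 1 = 1; critical value at α = 0.05 is 3.841.
Since 3.231 < 3.841, we fail to reject the null hypothesis — the data are consistent with the 13:3 ratio.

3.231; consistent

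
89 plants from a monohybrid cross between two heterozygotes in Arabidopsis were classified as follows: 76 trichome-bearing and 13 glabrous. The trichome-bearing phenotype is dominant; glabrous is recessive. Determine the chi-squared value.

5.127

For a monohybrid cross between heterozygotes with complete dominance, the expected phenotypic ratio is 3:1.
Under the 3:1 hypothesis (Σ ratio = 4, N = 89):
  trichome-bearing: 89 × 3/4 = 66.75
  glabrous: 89 × 1/4 = 22.25
χ² = Σ (O − E)² / E
  trichome-bearing: (76 − 66.75)² / 66.75 = 1.2818
  glabrous: (13 − 22.25)² / 22.25 = 3.8455
χ² = 1.2818 + 3.8455 = 5.1273 ≈ 5.127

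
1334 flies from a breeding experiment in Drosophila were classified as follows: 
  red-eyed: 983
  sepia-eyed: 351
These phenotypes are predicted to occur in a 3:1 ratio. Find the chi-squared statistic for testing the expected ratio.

1.224

Expected counts for N = 1334 under a 3:1 ratio (total parts = 4):
  red-eyed: 1334 × 3/4 = 1000.5
  sepia-eyed: 1334 × 1/4 = 333.5
χ² = Σ (O − E)² / E
  red-eyed: (983 − 1000.5)² / 1000.5 = 0.3061
  sepia-eyed: (351 − 333.5)² / 333.5 = 0.9183
χ² = 0.3061 + 0.9183 = 1.2244 ≈ 1.224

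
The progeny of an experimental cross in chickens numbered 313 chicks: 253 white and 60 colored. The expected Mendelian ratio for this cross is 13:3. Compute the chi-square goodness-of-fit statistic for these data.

The 13:3 ratio has 16 parts, so with N = 313 the expected counts are:
  white: 313 × 13/16 = 254.3125
  colored: 313 × 3/16 = 58.6875
χ² = Σ (O − E)² / E
  white: (253 − 254.3125)² / 254.3125 = 0.0068
  colored: (60 − 58.6875)² / 58.6875 = 0.0294
χ² = 0.0068 + 0.0294 = 0.0362 ≈ 0.036

0.036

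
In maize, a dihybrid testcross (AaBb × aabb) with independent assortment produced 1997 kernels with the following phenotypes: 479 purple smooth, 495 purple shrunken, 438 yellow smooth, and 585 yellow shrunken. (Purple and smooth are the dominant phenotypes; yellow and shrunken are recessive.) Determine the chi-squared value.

23.100

A dihybrid testcross with independent assortment gives a 1:1:1:1 ratio.
Total ratio parts = 4. Expected numbers out of 1997:
  purple smooth: 1997 × 1/4 = 499.25
  purple shrunken: 1997 × 1/4 = 499.25
  yellow smooth: 1997 × 1/4 = 499.25
  yellow shrunken: 1997 × 1/4 = 499.25
χ² = Σ (O − E)² / E
  purple smooth: (479 − 499.25)² / 499.25 = 0.8214
  purple shrunken: (495 − 499.25)² / 499.25 = 0.0362
  yellow smooth: (438 − 499.25)² / 499.25 = 7.5144
  yellow shrunken: (585 − 499.25)² / 499.25 = 14.7282
χ² = 0.8214 + 0.0362 + 7.5144 + 14.7282 = 23.1002 ≈ 23.100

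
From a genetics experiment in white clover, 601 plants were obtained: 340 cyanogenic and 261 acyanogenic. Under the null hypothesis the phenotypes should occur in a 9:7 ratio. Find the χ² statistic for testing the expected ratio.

0.025

Under the 9:7 hypothesis (Σ ratio = 16, N = 601):
  cyanogenic: 601 × 9/16 = 338.0625
  acyanogenic: 601 × 7/16 = 262.9375
χ² = Σ (O − E)² / E
  cyanogenic: (340 − 338.0625)² / 338.0625 = 0.0111
  acyanogenic: (261 − 262.9375)² / 262.9375 = 0.0143
χ² = 0.0111 + 0.0143 = 0.0254 ≈ 0.025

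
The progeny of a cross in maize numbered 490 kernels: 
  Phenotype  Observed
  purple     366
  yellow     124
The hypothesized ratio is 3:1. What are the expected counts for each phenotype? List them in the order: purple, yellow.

Expected counts for N = 490 under a 3:1 ratio (total parts = 4):
  purple: 490 × 3/4 = 367.5
  yellow: 490 × 1/4 = 122.5

367.5, 122.5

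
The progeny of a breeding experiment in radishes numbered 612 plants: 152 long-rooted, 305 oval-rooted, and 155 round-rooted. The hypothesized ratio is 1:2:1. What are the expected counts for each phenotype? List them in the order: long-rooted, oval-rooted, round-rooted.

153, 306, 153

Expected counts for N = 612 under a 1:2:1 ratio (total parts = 4):
  long-rooted: 612 × 1/4 = 153
  oval-rooted: 612 × 2/4 = 306
  round-rooted: 612 × 1/4 = 153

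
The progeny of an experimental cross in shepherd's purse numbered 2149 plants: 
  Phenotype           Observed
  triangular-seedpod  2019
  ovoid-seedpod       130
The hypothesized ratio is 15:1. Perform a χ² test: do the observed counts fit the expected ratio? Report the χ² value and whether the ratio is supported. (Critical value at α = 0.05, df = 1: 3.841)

The 15:1 ratio has 16 parts, so with N = 2149 the expected counts are:
  triangular-seedpod: 2149 × 15/16 = 2014.6875
  ovoid-seedpod: 2149 × 1/16 = 134.3125
χ² = Σ (O − E)² / E
  triangular-seedpod: (2019 − 2014.6875)² / 2014.6875 = 0.0092
  ovoid-seedpod: (130 − 134.3125)² / 134.3125 = 0.1385
χ² = 0.0092 + 0.1385 = 0.1477 ≈ 0.148
Degrees of freedom = 2 − 1 = 1; critical value at α = 0.05 is 3.841.
Since 0.148 < 3.841, we fail to reject the null hypothesis — the data are consistent with the 15:1 ratio.

0.148; consistent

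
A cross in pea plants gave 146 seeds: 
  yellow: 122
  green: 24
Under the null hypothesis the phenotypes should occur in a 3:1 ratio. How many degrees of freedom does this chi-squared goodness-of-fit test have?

A goodness-of-fit test with 2 phenotype classes has df = 2 − 1 = 1.

1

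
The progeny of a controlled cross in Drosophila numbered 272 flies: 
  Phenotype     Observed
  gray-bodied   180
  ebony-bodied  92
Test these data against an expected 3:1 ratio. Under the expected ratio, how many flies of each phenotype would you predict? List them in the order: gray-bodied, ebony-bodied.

204, 68

Under the 3:1 hypothesis (Σ ratio = 4, N = 272):
  gray-bodied: 272 × 3/4 = 204
  ebony-bodied: 272 × 1/4 = 68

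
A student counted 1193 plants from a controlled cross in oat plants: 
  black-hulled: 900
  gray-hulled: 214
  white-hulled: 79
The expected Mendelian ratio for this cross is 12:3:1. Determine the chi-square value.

0.714

Expected counts for N = 1193 under a 12:3:1 ratio (total parts = 16):
  black-hulled: 1193 × 12/16 = 894.75
  gray-hulled: 1193 × 3/16 = 223.6875
  white-hulled: 1193 × 1/16 = 74.5625
χ² = Σ (O − E)² / E
  black-hulled: (900 − 894.75)² / 894.75 = 0.0308
  gray-hulled: (214 − 223.6875)² / 223.6875 = 0.4195
  white-hulled: (79 − 74.5625)² / 74.5625 = 0.2641
χ² = 0.0308 + 0.4195 + 0.2641 = 0.7144 ≈ 0.714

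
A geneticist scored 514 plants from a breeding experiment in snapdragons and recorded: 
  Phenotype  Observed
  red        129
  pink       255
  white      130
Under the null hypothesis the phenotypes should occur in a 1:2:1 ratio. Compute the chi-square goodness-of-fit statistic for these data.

Total ratio parts = 4. Expected numbers out of 514:
  red: 514 × 1/4 = 128.5
  pink: 514 × 2/4 = 257
  white: 514 × 1/4 = 128.5
χ² = Σ (O − E)² / E
  red: (129 − 128.5)² / 128.5 = 0.0019
  pink: (255 − 257)² / 257 = 0.0156
  white: (130 − 128.5)² / 128.5 = 0.0175
χ² = 0.0019 + 0.0156 + 0.0175 = 0.035

0.035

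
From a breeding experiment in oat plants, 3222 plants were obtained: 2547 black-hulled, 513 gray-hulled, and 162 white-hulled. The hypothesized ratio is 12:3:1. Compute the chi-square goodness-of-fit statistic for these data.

The 12:3:1 ratio has 16 parts, so with N = 3222 the expected counts are:
  black-hulled: 3222 × 12/16 = 2416.5
  gray-hulled: 3222 × 3/16 = 604.125
  white-hulled: 3222 × 1/16 = 201.375
χ² = Σ (O − E)² / E
  black-hulled: (2547 − 2416.5)² / 2416.5 = 7.0475
  gray-hulled: (513 − 604.125)² / 604.125 = 13.7451
  white-hulled: (162 − 201.375)² / 201.375 = 7.6990
χ² = 7.0475 + 13.7451 + 7.6990 = 28.4916 ≈ 28.492

28.492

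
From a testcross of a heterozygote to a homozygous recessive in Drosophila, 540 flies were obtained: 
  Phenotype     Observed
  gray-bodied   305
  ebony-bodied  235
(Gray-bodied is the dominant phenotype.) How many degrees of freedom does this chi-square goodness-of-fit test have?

A testcross of a heterozygote (Aa × aa) gives a 1:1 phenotypic ratio.
A goodness-of-fit test with 2 phenotype classes has df = 2 − 1 = 1.

1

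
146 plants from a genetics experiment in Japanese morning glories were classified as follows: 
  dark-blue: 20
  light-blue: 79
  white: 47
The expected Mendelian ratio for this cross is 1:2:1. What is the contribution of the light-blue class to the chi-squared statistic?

The 1:2:1 ratio has 4 parts, so with N = 146 the expected counts are:
  dark-blue: 146 × 1/4 = 36.5
  light-blue: 146 × 2/4 = 73
  white: 146 × 1/4 = 36.5
Contribution of light-blue: (79 − 73)² / 73 = 0.4932

0.493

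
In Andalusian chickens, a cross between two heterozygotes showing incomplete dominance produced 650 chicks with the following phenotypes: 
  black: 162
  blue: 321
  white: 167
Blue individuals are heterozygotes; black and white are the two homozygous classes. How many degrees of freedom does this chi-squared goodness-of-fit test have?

With incomplete dominance, a heterozygote × heterozygote cross gives a 1:2:1 phenotypic ratio.
A goodness-of-fit test with 3 phenotype classes has df = 3 − 1 = 2.

2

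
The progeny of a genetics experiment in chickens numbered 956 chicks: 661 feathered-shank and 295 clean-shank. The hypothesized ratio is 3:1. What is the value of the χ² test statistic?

Total ratio parts = 4. Expected numbers out of 956:
  feathered-shank: 956 × 3/4 = 717
  clean-shank: 956 × 1/4 = 239
χ² = Σ (O − E)² / E
  feathered-shank: (661 − 717)² / 717 = 4.3738
  clean-shank: (295 − 239)² / 239 = 13.1213
χ² = 4.3738 + 13.1213 = 17.4951 ≈ 17.495

17.495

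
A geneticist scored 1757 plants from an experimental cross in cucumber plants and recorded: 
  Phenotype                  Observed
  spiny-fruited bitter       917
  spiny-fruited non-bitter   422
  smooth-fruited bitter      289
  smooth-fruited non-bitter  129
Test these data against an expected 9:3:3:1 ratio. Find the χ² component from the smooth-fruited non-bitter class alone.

3.353

Under the 9:3:3:1 hypothesis (Σ ratio = 16, N = 1757):
  spiny-fruited bitter: 1757 × 9/16 = 988.3125
  spiny-fruited non-bitter: 1757 × 3/16 = 329.4375
  smooth-fruited bitter: 1757 × 3/16 = 329.4375
  smooth-fruited non-bitter: 1757 × 1/16 = 109.8125
Contribution of smooth-fruited non-bitter: (129 − 109.8125)² / 109.8125 = 3.3526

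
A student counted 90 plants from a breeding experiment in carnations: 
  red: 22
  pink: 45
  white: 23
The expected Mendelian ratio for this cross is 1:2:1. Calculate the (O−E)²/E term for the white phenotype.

The 1:2:1 ratio has 4 parts, so with N = 90 the expected counts are:
  red: 90 × 1/4 = 22.5
  pink: 90 × 2/4 = 45
  white: 90 × 1/4 = 22.5
Contribution of white: (23 − 22.5)² / 22.5 = 0.0111

0.011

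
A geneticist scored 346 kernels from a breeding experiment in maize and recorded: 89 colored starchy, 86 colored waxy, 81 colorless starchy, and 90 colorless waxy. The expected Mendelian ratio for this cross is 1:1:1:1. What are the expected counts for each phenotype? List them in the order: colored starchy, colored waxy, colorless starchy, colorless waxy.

The 1:1:1:1 ratio has 4 parts, so with N = 346 the expected counts are:
  colored starchy: 346 × 1/4 = 86.5
  colored waxy: 346 × 1/4 = 86.5
  colorless starchy: 346 × 1/4 = 86.5
  colorless waxy: 346 × 1/4 = 86.5

86.5, 86.5, 86.5, 86.5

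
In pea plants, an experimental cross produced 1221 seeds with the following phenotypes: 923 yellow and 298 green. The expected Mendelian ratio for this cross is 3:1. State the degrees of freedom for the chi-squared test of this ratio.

A goodness-of-fit test with 2 phenotype classes has df = 2 − 1 = 1.

1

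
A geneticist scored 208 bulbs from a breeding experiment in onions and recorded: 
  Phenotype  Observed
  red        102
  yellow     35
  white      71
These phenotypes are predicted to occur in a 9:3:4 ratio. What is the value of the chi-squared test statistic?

The 9:3:4 ratio has 16 parts, so with N = 208 the expected counts are:
  red: 208 × 9/16 = 117
  yellow: 208 × 3/16 = 39
  white: 208 × 4/16 = 52
χ² = Σ (O − E)² / E
  red: (102 − 117)² / 117 = 1.9231
  yellow: (35 − 39)² / 39 = 0.4103
  white: (71 − 52)² / 52 = 6.9423
χ² = 1.9231 + 0.4103 + 6.9423 = 9.2757 ≈ 9.276

9.276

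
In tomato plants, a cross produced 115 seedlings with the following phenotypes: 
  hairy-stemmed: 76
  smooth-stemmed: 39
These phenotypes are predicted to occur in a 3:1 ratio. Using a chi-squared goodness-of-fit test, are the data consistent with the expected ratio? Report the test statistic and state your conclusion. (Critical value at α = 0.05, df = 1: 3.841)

4.872; not consistent

Under the 3:1 hypothesis (Σ ratio = 4, N = 115):
  hairy-stemmed: 115 × 3/4 = 86.25
  smooth-stemmed: 115 × 1/4 = 28.75
χ² = Σ (O − E)² / E
  hairy-stemmed: (76 − 86.25)² / 86.25 = 1.2181
  smooth-stemmed: (39 − 28.75)² / 28.75 = 3.6543
χ² = 1.2181 + 3.6543 = 4.8724 ≈ 4.872
Degrees of freedom = 2 − 1 = 1; critical value at α = 0.05 is 3.841.
Since 4.872 > 3.841, we reject the null hypothesis — the data do not fit the 3:1 ratio.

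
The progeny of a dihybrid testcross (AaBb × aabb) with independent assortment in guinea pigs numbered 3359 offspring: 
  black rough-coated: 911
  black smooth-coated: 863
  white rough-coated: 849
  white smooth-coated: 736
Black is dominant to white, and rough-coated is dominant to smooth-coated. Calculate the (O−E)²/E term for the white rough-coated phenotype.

0.102

A dihybrid testcross with independent assortment gives a 1:1:1:1 ratio.
Expected counts for N = 3359 under a 1:1:1:1 ratio (total parts = 4):
  black rough-coated: 3359 × 1/4 = 839.75
  black smooth-coated: 3359 × 1/4 = 839.75
  white rough-coated: 3359 × 1/4 = 839.75
  white smooth-coated: 3359 × 1/4 = 839.75
Contribution of white rough-coated: (849 − 839.75)² / 839.75 = 0.1019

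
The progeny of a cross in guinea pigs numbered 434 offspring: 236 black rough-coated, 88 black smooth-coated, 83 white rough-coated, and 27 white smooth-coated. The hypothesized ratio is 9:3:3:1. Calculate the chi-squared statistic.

0.843

Under the 9:3:3:1 hypothesis (Σ ratio = 16, N = 434):
  black rough-coated: 434 × 9/16 = 244.125
  black smooth-coated: 434 × 3/16 = 81.375
  white rough-coated: 434 × 3/16 = 81.375
  white smooth-coated: 434 × 1/16 = 27.125
χ² = Σ (O − E)² / E
  black rough-coated: (236 − 244.125)² / 244.125 = 0.2704
  black smooth-coated: (88 − 81.375)² / 81.375 = 0.5394
  white rough-coated: (83 − 81.375)² / 81.375 = 0.0325
  white smooth-coated: (27 − 27.125)² / 27.125 = 0.0006
χ² = 0.2704 + 0.5394 + 0.0325 + 0.0006 = 0.8429 ≈ 0.843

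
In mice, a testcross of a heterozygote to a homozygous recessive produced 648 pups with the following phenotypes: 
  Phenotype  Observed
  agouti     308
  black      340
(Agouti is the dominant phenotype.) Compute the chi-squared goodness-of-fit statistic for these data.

A testcross of a heterozygote (Aa × aa) gives a 1:1 phenotypic ratio.
The 1:1 ratio has 2 parts, so with N = 648 the expected counts are:
  agouti: 648 × 1/2 = 324
  black: 648 × 1/2 = 324
χ² = Σ (O − E)² / E
  agouti: (308 − 324)² / 324 = 0.7901
  black: (340 − 324)² / 324 = 0.7901
χ² = 0.7901 + 0.7901 = 1.5802 ≈ 1.580

1.580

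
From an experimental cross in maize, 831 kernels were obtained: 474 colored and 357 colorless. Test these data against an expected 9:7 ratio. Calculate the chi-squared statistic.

The 9:7 ratio has 16 parts, so with N = 831 the expected counts are:
  colored: 831 × 9/16 = 467.4375
  colorless: 831 × 7/16 = 363.5625
χ² = Σ (O − E)² / E
  colored: (474 − 467.4375)² / 467.4375 = 0.0921
  colorless: (357 − 363.5625)² / 363.5625 = 0.1185
χ² = 0.0921 + 0.1185 = 0.2106 ≈ 0.211

0.211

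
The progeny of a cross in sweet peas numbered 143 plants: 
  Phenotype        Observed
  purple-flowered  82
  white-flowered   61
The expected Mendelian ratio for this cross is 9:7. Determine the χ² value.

0.069

The 9:7 ratio has 16 parts, so with N = 143 the expected counts are:
  purple-flowered: 143 × 9/16 = 80.4375
  white-flowered: 143 × 7/16 = 62.5625
χ² = Σ (O − E)² / E
  purple-flowered: (82 − 80.4375)² / 80.4375 = 0.0304
  white-flowered: (61 − 62.5625)² / 62.5625 = 0.0390
χ² = 0.0304 + 0.0390 = 0.0694 ≈ 0.069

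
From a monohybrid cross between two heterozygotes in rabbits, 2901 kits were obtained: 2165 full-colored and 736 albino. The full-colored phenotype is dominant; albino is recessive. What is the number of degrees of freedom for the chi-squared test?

For a monohybrid cross between heterozygotes with complete dominance, the expected phenotypic ratio is 3:1.
A goodness-of-fit test with 2 phenotype classes has df = 2 − 1 = 1.

1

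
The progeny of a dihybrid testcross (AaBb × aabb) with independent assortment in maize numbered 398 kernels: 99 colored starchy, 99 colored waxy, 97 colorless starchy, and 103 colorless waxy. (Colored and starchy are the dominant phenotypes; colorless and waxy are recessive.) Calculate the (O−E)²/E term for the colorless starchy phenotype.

0.063

A dihybrid testcross with independent assortment gives a 1:1:1:1 ratio.
Total ratio parts = 4. Expected numbers out of 398:
  colored starchy: 398 × 1/4 = 99.5
  colored waxy: 398 × 1/4 = 99.5
  colorless starchy: 398 × 1/4 = 99.5
  colorless waxy: 398 × 1/4 = 99.5
Contribution of colorless starchy: (97 − 99.5)² / 99.5 = 0.0628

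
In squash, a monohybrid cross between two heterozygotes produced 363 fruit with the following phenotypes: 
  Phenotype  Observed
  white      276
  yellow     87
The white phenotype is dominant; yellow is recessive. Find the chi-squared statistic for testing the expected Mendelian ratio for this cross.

0.207

For a monohybrid cross between heterozygotes with complete dominance, the expected phenotypic ratio is 3:1.
Under the 3:1 hypothesis (Σ ratio = 4, N = 363):
  white: 363 × 3/4 = 272.25
  yellow: 363 × 1/4 = 90.75
χ² = Σ (O − E)² / E
  white: (276 − 272.25)² / 272.25 = 0.0517
  yellow: (87 − 90.75)² / 90.75 = 0.1550
χ² = 0.0517 + 0.1550 = 0.2067 ≈ 0.207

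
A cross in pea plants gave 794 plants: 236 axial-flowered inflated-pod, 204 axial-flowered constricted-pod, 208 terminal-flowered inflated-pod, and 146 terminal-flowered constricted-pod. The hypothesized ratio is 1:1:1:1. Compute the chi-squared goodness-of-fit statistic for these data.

21.577

Expected counts for N = 794 under a 1:1:1:1 ratio (total parts = 4):
  axial-flowered inflated-pod: 794 × 1/4 = 198.5
  axial-flowered constricted-pod: 794 × 1/4 = 198.5
  terminal-flowered inflated-pod: 794 × 1/4 = 198.5
  terminal-flowered constricted-pod: 794 × 1/4 = 198.5
χ² = Σ (O − E)² / E
  axial-flowered inflated-pod: (236 − 198.5)² / 198.5 = 7.0844
  axial-flowered constricted-pod: (204 − 198.5)² / 198.5 = 0.1524
  terminal-flowered inflated-pod: (208 − 198.5)² / 198.5 = 0.4547
  terminal-flowered constricted-pod: (146 − 198.5)² / 198.5 = 13.8854
χ² = 7.0844 + 0.1524 + 0.4547 + 13.8854 = 21.5769 ≈ 21.577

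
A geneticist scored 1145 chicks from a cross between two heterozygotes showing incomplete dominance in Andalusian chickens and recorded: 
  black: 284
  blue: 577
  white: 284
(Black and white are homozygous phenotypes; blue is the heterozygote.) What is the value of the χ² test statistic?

With incomplete dominance, a heterozygote × heterozygote cross gives a 1:2:1 phenotypic ratio.
The 1:2:1 ratio has 4 parts, so with N = 1145 the expected counts are:
  black: 1145 × 1/4 = 286.25
  blue: 1145 × 2/4 = 572.5
  white: 1145 × 1/4 = 286.25
χ² = Σ (O − E)² / E
  black: (284 − 286.25)² / 286.25 = 0.0177
  blue: (577 − 572.5)² / 572.5 = 0.0354
  white: (284 − 286.25)² / 286.25 = 0.0177
χ² = 0.0177 + 0.0354 + 0.0177 = 0.0708 ≈ 0.071

0.071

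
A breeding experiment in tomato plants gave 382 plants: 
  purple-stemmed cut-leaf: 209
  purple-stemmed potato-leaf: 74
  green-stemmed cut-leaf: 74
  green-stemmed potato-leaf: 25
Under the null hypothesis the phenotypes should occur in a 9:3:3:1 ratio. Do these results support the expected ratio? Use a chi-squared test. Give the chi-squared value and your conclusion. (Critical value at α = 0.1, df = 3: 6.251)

0.371; consistent

Under the 9:3:3:1 hypothesis (Σ ratio = 16, N = 382):
  purple-stemmed cut-leaf: 382 × 9/16 = 214.875
  purple-stemmed potato-leaf: 382 × 3/16 = 71.625
  green-stemmed cut-leaf: 382 × 3/16 = 71.625
  green-stemmed potato-leaf: 382 × 1/16 = 23.875
χ² = Σ (O − E)² / E
  purple-stemmed cut-leaf: (209 − 214.875)² / 214.875 = 0.1606
  purple-stemmed potato-leaf: (74 − 71.625)² / 71.625 = 0.0788
  green-stemmed cut-leaf: (74 − 71.625)² / 71.625 = 0.0788
  green-stemmed potato-leaf: (25 − 23.875)² / 23.875 = 0.0530
χ² = 0.1606 + 0.0788 + 0.0788 + 0.0530 = 0.3712 ≈ 0.371
Degrees of freedom = 4 − 1 = 3; critical value at α = 0.1 is 6.251.
Since 0.371 < 6.251, we fail to reject the null hypothesis — the data are consistent with the 9:3:3:1 ratio.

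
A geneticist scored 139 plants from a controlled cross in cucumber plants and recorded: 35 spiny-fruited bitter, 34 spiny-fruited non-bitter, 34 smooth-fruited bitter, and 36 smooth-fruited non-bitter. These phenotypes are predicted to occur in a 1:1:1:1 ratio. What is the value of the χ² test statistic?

Under the 1:1:1:1 hypothesis (Σ ratio = 4, N = 139):
  spiny-fruited bitter: 139 × 1/4 = 34.75
  spiny-fruited non-bitter: 139 × 1/4 = 34.75
  smooth-fruited bitter: 139 × 1/4 = 34.75
  smooth-fruited non-bitter: 139 × 1/4 = 34.75
χ² = Σ (O − E)² / E
  spiny-fruited bitter: (35 − 34.75)² / 34.75 = 0.0018
  spiny-fruited non-bitter: (34 − 34.75)² / 34.75 = 0.0162
  smooth-fruited bitter: (34 − 34.75)² / 34.75 = 0.0162
  smooth-fruited non-bitter: (36 − 34.75)² / 34.75 = 0.0450
χ² = 0.0018 + 0.0162 + 0.0162 + 0.0450 = 0.0792 ≈ 0.079

0.079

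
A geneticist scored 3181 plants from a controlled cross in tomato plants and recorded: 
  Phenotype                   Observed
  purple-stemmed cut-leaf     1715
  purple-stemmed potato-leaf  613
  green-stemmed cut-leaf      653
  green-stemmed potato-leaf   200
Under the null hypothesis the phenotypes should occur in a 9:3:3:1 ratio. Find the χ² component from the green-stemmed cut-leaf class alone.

Expected counts for N = 3181 under a 9:3:3:1 ratio (total parts = 16):
  purple-stemmed cut-leaf: 3181 × 9/16 = 1789.3125
  purple-stemmed potato-leaf: 3181 × 3/16 = 596.4375
  green-stemmed cut-leaf: 3181 × 3/16 = 596.4375
  green-stemmed potato-leaf: 3181 × 1/16 = 198.8125
Contribution of green-stemmed cut-leaf: (653 − 596.4375)² / 596.4375 = 5.3640

5.364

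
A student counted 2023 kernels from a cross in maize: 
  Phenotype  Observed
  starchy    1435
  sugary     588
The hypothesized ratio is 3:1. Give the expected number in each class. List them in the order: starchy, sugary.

1517.25, 505.75

The 3:1 ratio has 4 parts, so with N = 2023 the expected counts are:
  starchy: 2023 × 3/4 = 1517.25
  sugary: 2023 × 1/4 = 505.75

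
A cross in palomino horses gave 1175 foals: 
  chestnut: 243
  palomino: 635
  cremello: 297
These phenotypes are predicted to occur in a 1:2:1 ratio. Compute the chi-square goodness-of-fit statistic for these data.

Under the 1:2:1 hypothesis (Σ ratio = 4, N = 1175):
  chestnut: 1175 × 1/4 = 293.75
  palomino: 1175 × 2/4 = 587.5
  cremello: 1175 × 1/4 = 293.75
χ² = Σ (O − E)² / E
  chestnut: (243 − 293.75)² / 293.75 = 8.7679
  palomino: (635 − 587.5)² / 587.5 = 3.8404
  cremello: (297 − 293.75)² / 293.75 = 0.0360
χ² = 8.7679 + 3.8404 + 0.0360 = 12.6443 ≈ 12.644

12.644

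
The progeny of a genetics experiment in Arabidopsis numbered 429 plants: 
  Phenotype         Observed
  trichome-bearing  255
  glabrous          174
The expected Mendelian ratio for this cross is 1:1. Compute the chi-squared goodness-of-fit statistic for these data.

Total ratio parts = 2. Expected numbers out of 429:
  trichome-bearing: 429 × 1/2 = 214.5
  glabrous: 429 × 1/2 = 214.5
χ² = Σ (O − E)² / E
  trichome-bearing: (255 − 214.5)² / 214.5 = 7.6469
  glabrous: (174 − 214.5)² / 214.5 = 7.6469
χ² = 7.6469 + 7.6469 = 15.2938 ≈ 15.294

15.294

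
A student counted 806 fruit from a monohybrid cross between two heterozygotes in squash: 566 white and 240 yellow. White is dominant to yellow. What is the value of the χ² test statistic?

For a monohybrid cross between heterozygotes with complete dominance, the expected phenotypic ratio is 3:1.
Under the 3:1 hypothesis (Σ ratio = 4, N = 806):
  white: 806 × 3/4 = 604.5
  yellow: 806 × 1/4 = 201.5
χ² = Σ (O − E)² / E
  white: (566 − 604.5)² / 604.5 = 2.4520
  yellow: (240 − 201.5)² / 201.5 = 7.3561
χ² = 2.4520 + 7.3561 = 9.8081 ≈ 9.808

9.808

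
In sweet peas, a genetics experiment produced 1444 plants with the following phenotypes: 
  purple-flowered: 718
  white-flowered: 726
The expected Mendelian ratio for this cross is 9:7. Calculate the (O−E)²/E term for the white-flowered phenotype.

Expected counts for N = 1444 under a 9:7 ratio (total parts = 16):
  purple-flowered: 1444 × 9/16 = 812.25
  white-flowered: 1444 × 7/16 = 631.75
Contribution of white-flowered: (726 − 631.75)² / 631.75 = 14.0610

14.061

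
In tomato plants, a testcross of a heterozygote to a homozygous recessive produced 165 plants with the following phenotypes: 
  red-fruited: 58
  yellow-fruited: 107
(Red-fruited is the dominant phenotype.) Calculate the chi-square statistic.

A testcross of a heterozygote (Aa × aa) gives a 1:1 phenotypic ratio.
Expected counts for N = 165 under a 1:1 ratio (total parts = 2):
  red-fruited: 165 × 1/2 = 82.5
  yellow-fruited: 165 × 1/2 = 82.5
χ² = Σ (O − E)² / E
  red-fruited: (58 − 82.5)² / 82.5 = 7.2758
  yellow-fruited: (107 − 82.5)² / 82.5 = 7.2758
χ² = 7.2758 + 7.2758 = 14.5516 ≈ 14.552

14.552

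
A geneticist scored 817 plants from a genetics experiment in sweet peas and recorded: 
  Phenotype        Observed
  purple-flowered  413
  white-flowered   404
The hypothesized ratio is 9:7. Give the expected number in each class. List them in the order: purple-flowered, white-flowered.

Total ratio parts = 16. Expected numbers out of 817:
  purple-flowered: 817 × 9/16 = 459.5625
  white-flowered: 817 × 7/16 = 357.4375

459.5625, 357.4375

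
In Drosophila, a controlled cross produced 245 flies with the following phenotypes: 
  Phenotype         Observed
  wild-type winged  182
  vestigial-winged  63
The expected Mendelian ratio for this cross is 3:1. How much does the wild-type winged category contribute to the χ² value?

Total ratio parts = 4. Expected numbers out of 245:
  wild-type winged: 245 × 3/4 = 183.75
  vestigial-winged: 245 × 1/4 = 61.25
Contribution of wild-type winged: (182 − 183.75)² / 183.75 = 0.0167

0.017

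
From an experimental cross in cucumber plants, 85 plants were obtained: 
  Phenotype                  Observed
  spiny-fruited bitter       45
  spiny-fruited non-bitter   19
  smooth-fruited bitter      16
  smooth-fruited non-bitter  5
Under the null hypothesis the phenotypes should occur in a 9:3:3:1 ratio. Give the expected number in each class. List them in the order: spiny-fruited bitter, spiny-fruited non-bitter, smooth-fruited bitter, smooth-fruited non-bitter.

Expected counts for N = 85 under a 9:3:3:1 ratio (total parts = 16):
  spiny-fruited bitter: 85 × 9/16 = 47.8125
  spiny-fruited non-bitter: 85 × 3/16 = 15.9375
  smooth-fruited bitter: 85 × 3/16 = 15.9375
  smooth-fruited non-bitter: 85 × 1/16 = 5.3125

47.8125, 15.9375, 15.9375, 5.3125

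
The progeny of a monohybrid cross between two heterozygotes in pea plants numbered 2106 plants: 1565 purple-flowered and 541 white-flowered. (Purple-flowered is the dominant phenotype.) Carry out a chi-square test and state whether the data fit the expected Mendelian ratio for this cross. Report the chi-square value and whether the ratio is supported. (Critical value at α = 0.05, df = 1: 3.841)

0.532; consistent

For a monohybrid cross between heterozygotes with complete dominance, the expected phenotypic ratio is 3:1.
The 3:1 ratio has 4 parts, so with N = 2106 the expected counts are:
  purple-flowered: 2106 × 3/4 = 1579.5
  white-flowered: 2106 × 1/4 = 526.5
χ² = Σ (O − E)² / E
  purple-flowered: (1565 − 1579.5)² / 1579.5 = 0.1331
  white-flowered: (541 − 526.5)² / 526.5 = 0.3993
χ² = 0.1331 + 0.3993 = 0.5324 ≈ 0.532
Degrees of freedom = 2 − 1 = 1; critical value at α = 0.05 is 3.841.
Since 0.532 < 3.841, we fail to reject the null hypothesis — the data are consistent with the 3:1 ratio.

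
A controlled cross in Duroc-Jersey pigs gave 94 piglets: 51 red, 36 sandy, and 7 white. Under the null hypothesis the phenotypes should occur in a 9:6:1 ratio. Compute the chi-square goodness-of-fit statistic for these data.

0.298

Total ratio parts = 16. Expected numbers out of 94:
  red: 94 × 9/16 = 52.875
  sandy: 94 × 6/16 = 35.25
  white: 94 × 1/16 = 5.875
χ² = Σ (O − E)² / E
  red: (51 − 52.875)² / 52.875 = 0.0665
  sandy: (36 − 35.25)² / 35.25 = 0.0160
  white: (7 − 5.875)² / 5.875 = 0.2154
χ² = 0.0665 + 0.0160 + 0.2154 = 0.2979 ≈ 0.298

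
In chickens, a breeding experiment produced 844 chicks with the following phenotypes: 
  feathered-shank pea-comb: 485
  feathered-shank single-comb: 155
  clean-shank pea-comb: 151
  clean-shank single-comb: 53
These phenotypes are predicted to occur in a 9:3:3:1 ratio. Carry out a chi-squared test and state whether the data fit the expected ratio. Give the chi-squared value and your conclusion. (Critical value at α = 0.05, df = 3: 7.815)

0.621; consistent

Total ratio parts = 16. Expected numbers out of 844:
  feathered-shank pea-comb: 844 × 9/16 = 474.75
  feathered-shank single-comb: 844 × 3/16 = 158.25
  clean-shank pea-comb: 844 × 3/16 = 158.25
  clean-shank single-comb: 844 × 1/16 = 52.75
χ² = Σ (O − E)² / E
  feathered-shank pea-comb: (485 − 474.75)² / 474.75 = 0.2213
  feathered-shank single-comb: (155 − 158.25)² / 158.25 = 0.0667
  clean-shank pea-comb: (151 − 158.25)² / 158.25 = 0.3321
  clean-shank single-comb: (53 − 52.75)² / 52.75 = 0.0012
χ² = 0.2213 + 0.0667 + 0.3321 + 0.0012 = 0.6213 ≈ 0.621
Degrees of freedom = 4 − 1 = 3; critical value at α = 0.05 is 7.815.
Since 0.621 < 7.815, we fail to reject the null hypothesis — the data are consistent with the 9:3:3:1 ratio.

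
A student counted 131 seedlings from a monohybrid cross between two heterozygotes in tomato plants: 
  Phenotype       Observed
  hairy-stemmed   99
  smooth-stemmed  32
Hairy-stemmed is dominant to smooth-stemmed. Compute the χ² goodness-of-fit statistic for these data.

0.023

For a monohybrid cross between heterozygotes with complete dominance, the expected phenotypic ratio is 3:1.
Total ratio parts = 4. Expected numbers out of 131:
  hairy-stemmed: 131 × 3/4 = 98.25
  smooth-stemmed: 131 × 1/4 = 32.75
χ² = Σ (O − E)² / E
  hairy-stemmed: (99 − 98.25)² / 98.25 = 0.0057
  smooth-stemmed: (32 − 32.75)² / 32.75 = 0.0172
χ² = 0.0057 + 0.0172 = 0.0229 ≈ 0.023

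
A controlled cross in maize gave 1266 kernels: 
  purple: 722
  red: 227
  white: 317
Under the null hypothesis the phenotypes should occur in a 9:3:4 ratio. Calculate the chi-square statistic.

Expected counts for N = 1266 under a 9:3:4 ratio (total parts = 16):
  purple: 1266 × 9/16 = 712.125
  red: 1266 × 3/16 = 237.375
  white: 1266 × 4/16 = 316.5
χ² = Σ (O − E)² / E
  purple: (722 − 712.125)² / 712.125 = 0.1369
  red: (227 − 237.375)² / 237.375 = 0.4535
  white: (317 − 316.5)² / 316.5 = 0.0008
χ² = 0.1369 + 0.4535 + 0.0008 = 0.5912 ≈ 0.591

0.591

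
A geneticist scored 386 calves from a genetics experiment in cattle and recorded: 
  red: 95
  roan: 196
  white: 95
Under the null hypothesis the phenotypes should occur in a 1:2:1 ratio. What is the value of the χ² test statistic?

Total ratio parts = 4. Expected numbers out of 386:
  red: 386 × 1/4 = 96.5
  roan: 386 × 2/4 = 193
  white: 386 × 1/4 = 96.5
χ² = Σ (O − E)² / E
  red: (95 − 96.5)² / 96.5 = 0.0233
  roan: (196 − 193)² / 193 = 0.0466
  white: (95 − 96.5)² / 96.5 = 0.0233
χ² = 0.0233 + 0.0466 + 0.0233 = 0.0932 ≈ 0.093

0.093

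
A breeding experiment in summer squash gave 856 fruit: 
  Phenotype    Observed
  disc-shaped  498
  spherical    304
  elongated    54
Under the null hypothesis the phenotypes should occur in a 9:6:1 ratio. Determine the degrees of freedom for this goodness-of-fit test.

A goodness-of-fit test with 3 phenotype classes has df = 3 − 1 = 2.

2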